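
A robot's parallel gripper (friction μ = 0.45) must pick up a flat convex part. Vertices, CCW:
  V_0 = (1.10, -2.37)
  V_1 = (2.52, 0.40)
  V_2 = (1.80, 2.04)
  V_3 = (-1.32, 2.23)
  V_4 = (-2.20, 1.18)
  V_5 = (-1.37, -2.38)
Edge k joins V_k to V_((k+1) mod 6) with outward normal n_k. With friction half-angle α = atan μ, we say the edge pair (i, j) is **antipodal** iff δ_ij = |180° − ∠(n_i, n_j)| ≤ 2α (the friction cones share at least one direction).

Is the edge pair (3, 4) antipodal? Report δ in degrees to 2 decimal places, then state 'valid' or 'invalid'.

δ = 126.91°, invalid

α = atan 0.45 = 24.23°;  2α = 48.46°
edge 3: e_3 = (-0.88, -1.05);  n_3 = (-0.7664, +0.6423)
edge 4: e_4 = (+0.83, -3.56);  n_4 = (-0.9739, -0.2271)
∠(n_3, n_4) = 53.09°
δ = |180° − 53.09°| = 126.91°
126.91° > 2α = 48.46°  →  invalid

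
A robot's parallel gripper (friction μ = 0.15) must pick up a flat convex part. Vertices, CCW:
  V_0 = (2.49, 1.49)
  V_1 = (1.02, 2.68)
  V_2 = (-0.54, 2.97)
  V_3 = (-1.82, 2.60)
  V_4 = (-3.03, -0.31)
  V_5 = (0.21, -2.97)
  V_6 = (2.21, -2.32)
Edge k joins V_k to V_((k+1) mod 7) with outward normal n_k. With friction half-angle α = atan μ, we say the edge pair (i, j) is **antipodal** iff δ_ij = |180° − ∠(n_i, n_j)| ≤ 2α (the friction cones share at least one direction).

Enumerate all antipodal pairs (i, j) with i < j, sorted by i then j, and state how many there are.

α = atan 0.15 = 8.53°;  2α = 17.06°
n_0 = (+0.6292, +0.7772)
n_1 = (+0.1828, +0.9832)
n_2 = (-0.2777, +0.9607)
n_3 = (-0.9234, +0.3839)
n_4 = (-0.6345, -0.7729)
n_5 = (+0.3091, -0.9510)
n_6 = (+0.9973, -0.0733)
  (0,1): δ = 151.54°  ·
  (0,2): δ = 124.89°  ·
  (0,3): δ = 73.59°  ·
  (0,4): δ = 0.39°  ✓
  (0,5): δ = 57.00°  ·
  (0,6): δ = 124.79°  ·
  (1,2): δ = 153.35°  ·
  (1,3): δ = 102.05°  ·
  (1,4): δ = 28.85°  ·
  (1,5): δ = 28.54°  ·
  (1,6): δ = 96.33°  ·
  (2,3): δ = 128.70°  ·
  (2,4): δ = 55.51°  ·
  (2,5): δ = 1.88°  ✓
  (2,6): δ = 69.67°  ·
  (3,4): δ = 106.81°  ·
  (3,5): δ = 49.42°  ·
  (3,6): δ = 18.37°  ·
  (4,5): δ = 122.61°  ·
  (4,6): δ = 54.82°  ·
  (5,6): δ = 112.21°  ·
antipodal pairs: 2

count = 2; pairs: (0,4), (2,5)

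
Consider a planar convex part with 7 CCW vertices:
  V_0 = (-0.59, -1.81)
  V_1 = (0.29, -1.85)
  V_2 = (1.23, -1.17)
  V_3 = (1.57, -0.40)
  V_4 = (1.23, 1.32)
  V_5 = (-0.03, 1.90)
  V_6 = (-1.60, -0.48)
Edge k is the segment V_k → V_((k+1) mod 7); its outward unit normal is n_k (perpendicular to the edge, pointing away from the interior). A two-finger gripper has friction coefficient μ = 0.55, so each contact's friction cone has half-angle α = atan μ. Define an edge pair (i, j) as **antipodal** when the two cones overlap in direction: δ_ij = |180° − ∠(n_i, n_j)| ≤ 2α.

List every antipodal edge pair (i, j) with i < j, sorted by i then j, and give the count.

count = 6; pairs: (0,4), (1,5), (2,5), (3,5), (3,6), (4,6)

α = atan 0.55 = 28.81°;  2α = 57.62°
n_0 = (-0.0454, -0.9990)
n_1 = (+0.5861, -0.8102)
n_2 = (+0.9148, -0.4039)
n_3 = (+0.9810, +0.1939)
n_4 = (+0.4181, +0.9084)
n_5 = (-0.8347, +0.5506)
n_6 = (-0.7964, -0.6048)
  (0,1): δ = 141.52°  ·
  (0,2): δ = 111.22°  ·
  (0,3): δ = 76.22°  ·
  (0,4): δ = 22.11°  ✓
  (0,5): δ = 59.19°  ·
  (0,6): δ = 129.82°  ·
  (1,2): δ = 149.71°  ·
  (1,3): δ = 114.70°  ·
  (1,4): δ = 60.60°  ·
  (1,5): δ = 20.71°  ✓
  (1,6): δ = 91.33°  ·
  (2,3): δ = 144.99°  ·
  (2,4): δ = 90.89°  ·
  (2,5): δ = 9.59°  ✓
  (2,6): δ = 61.04°  ·
  (3,4): δ = 125.90°  ·
  (3,5): δ = 44.59°  ✓
  (3,6): δ = 26.03°  ✓
  (4,5): δ = 98.69°  ·
  (4,6): δ = 28.07°  ✓
  (5,6): δ = 109.38°  ·
antipodal pairs: 6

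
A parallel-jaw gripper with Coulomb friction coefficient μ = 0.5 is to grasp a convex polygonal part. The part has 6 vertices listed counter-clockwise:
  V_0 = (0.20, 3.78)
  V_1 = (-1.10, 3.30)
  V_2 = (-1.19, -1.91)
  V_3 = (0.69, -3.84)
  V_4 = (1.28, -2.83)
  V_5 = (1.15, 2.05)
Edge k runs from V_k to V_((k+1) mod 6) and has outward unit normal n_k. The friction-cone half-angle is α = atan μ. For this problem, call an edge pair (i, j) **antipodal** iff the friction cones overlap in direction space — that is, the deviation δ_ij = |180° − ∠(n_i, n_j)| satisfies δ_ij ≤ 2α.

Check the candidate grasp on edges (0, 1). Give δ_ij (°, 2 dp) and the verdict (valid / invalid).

δ = 111.26°, invalid

α = atan 0.5 = 26.57°;  2α = 53.13°
edge 0: e_0 = (-1.30, -0.48);  n_0 = (-0.3464, +0.9381)
edge 1: e_1 = (-0.09, -5.21);  n_1 = (-0.9999, +0.0173)
∠(n_0, n_1) = 68.74°
δ = |180° − 68.74°| = 111.26°
111.26° > 2α = 53.13°  →  invalid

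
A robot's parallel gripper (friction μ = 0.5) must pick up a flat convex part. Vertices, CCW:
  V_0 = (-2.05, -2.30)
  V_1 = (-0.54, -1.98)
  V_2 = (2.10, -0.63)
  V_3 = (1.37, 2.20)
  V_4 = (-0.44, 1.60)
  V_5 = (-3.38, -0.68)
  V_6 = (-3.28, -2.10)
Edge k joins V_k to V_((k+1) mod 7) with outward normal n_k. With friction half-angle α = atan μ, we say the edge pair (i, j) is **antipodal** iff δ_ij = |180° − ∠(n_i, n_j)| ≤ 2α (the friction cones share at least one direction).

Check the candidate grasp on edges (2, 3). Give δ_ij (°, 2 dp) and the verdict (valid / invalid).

α = atan 0.5 = 26.57°;  2α = 53.13°
edge 2: e_2 = (-0.73, +2.83);  n_2 = (+0.9683, +0.2498)
edge 3: e_3 = (-1.81, -0.60);  n_3 = (-0.3147, +0.9492)
∠(n_2, n_3) = 93.88°
δ = |180° − 93.88°| = 86.12°
86.12° > 2α = 53.13°  →  invalid

δ = 86.12°, invalid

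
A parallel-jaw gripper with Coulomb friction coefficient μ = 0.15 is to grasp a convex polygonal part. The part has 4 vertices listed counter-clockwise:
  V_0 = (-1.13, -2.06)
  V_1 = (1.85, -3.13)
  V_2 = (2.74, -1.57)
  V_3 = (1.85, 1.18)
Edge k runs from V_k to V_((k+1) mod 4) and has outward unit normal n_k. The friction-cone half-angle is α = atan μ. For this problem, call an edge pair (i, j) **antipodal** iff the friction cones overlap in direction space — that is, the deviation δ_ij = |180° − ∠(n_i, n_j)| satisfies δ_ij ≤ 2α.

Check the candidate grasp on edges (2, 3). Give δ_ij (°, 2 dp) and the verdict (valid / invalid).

δ = 60.54°, invalid

α = atan 0.15 = 8.53°;  2α = 17.06°
edge 2: e_2 = (-0.89, +2.75);  n_2 = (+0.9514, +0.3079)
edge 3: e_3 = (-2.98, -3.24);  n_3 = (-0.7360, +0.6770)
∠(n_2, n_3) = 119.46°
δ = |180° − 119.46°| = 60.54°
60.54° > 2α = 17.06°  →  invalid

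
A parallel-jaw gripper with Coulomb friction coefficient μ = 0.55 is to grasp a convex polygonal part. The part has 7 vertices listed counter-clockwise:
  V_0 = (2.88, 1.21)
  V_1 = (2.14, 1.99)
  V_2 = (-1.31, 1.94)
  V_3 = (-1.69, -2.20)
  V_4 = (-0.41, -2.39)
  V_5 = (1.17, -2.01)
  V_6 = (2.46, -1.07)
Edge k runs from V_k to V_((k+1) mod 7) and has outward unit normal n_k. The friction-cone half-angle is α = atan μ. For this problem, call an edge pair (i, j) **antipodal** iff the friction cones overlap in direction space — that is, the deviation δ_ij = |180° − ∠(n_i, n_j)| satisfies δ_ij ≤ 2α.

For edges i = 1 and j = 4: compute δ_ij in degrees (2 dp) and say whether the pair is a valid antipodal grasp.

δ = 12.69°, valid

α = atan 0.55 = 28.81°;  2α = 57.62°
edge 1: e_1 = (-3.45, -0.05);  n_1 = (-0.0145, +0.9999)
edge 4: e_4 = (+1.58, +0.38);  n_4 = (+0.2338, -0.9723)
∠(n_1, n_4) = 167.31°
δ = |180° − 167.31°| = 12.69°
12.69° ≤ 2α = 57.62°  →  valid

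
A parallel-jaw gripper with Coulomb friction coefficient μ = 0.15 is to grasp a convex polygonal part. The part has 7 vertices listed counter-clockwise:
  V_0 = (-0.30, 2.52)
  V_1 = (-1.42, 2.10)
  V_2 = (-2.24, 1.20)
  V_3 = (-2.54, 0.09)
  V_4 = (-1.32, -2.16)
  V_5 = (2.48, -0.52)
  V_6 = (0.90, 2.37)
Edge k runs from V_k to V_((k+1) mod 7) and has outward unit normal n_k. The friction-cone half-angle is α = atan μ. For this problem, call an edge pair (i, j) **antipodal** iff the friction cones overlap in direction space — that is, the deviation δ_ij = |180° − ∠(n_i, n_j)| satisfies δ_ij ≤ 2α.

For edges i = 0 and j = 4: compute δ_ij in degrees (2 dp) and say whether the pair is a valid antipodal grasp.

α = atan 0.15 = 8.53°;  2α = 17.06°
edge 0: e_0 = (-1.12, -0.42);  n_0 = (-0.3511, +0.9363)
edge 4: e_4 = (+3.80, +1.64);  n_4 = (+0.3963, -0.9181)
∠(n_0, n_4) = 177.21°
δ = |180° − 177.21°| = 2.79°
2.79° ≤ 2α = 17.06°  →  valid

δ = 2.79°, valid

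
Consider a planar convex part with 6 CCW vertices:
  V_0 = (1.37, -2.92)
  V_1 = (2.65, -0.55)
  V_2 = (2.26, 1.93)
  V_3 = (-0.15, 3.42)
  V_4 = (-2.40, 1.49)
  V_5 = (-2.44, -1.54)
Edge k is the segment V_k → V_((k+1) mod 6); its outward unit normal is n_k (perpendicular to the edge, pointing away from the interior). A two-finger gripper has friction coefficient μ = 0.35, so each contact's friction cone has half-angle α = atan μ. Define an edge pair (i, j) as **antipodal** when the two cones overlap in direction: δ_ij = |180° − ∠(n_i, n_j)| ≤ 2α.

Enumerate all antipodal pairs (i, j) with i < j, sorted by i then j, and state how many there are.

α = atan 0.35 = 19.29°;  2α = 38.58°
n_0 = (+0.8799, -0.4752)
n_1 = (+0.9879, +0.1553)
n_2 = (+0.5259, +0.8506)
n_3 = (-0.6511, +0.7590)
n_4 = (-0.9999, +0.0132)
n_5 = (-0.3406, -0.9402)
  (0,1): δ = 142.69°  ·
  (0,2): δ = 93.35°  ·
  (0,3): δ = 21.00°  ✓
  (0,4): δ = 27.62°  ✓
  (0,5): δ = 98.46°  ·
  (1,2): δ = 130.66°  ·
  (1,3): δ = 58.31°  ·
  (1,4): δ = 9.69°  ✓
  (1,5): δ = 61.15°  ·
  (2,3): δ = 107.65°  ·
  (2,4): δ = 59.03°  ·
  (2,5): δ = 11.82°  ✓
  (3,4): δ = 131.38°  ·
  (3,5): δ = 60.53°  ·
  (4,5): δ = 109.15°  ·
antipodal pairs: 4

count = 4; pairs: (0,3), (0,4), (1,4), (2,5)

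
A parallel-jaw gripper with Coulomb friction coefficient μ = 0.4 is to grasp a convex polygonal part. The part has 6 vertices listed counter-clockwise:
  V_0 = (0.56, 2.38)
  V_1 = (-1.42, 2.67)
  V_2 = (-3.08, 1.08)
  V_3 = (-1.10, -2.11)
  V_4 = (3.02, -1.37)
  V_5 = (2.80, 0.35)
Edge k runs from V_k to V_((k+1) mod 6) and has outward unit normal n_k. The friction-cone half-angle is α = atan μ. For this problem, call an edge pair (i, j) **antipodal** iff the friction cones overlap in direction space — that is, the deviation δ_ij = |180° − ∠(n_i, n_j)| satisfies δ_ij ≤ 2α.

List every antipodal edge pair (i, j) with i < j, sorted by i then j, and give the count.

α = atan 0.4 = 21.80°;  2α = 43.60°
n_0 = (+0.1449, +0.9894)
n_1 = (-0.6917, +0.7222)
n_2 = (-0.8496, -0.5274)
n_3 = (+0.1768, -0.9842)
n_4 = (+0.9919, +0.1269)
n_5 = (+0.6715, +0.7410)
  (0,1): δ = 127.90°  ·
  (0,2): δ = 49.84°  ·
  (0,3): δ = 18.51°  ✓
  (0,4): δ = 105.62°  ·
  (0,5): δ = 146.15°  ·
  (1,2): δ = 101.94°  ·
  (1,3): δ = 33.58°  ✓
  (1,4): δ = 53.52°  ·
  (1,5): δ = 94.05°  ·
  (2,3): δ = 111.65°  ·
  (2,4): δ = 24.54°  ✓
  (2,5): δ = 15.99°  ✓
  (3,4): δ = 92.89°  ·
  (3,5): δ = 52.37°  ·
  (4,5): δ = 139.47°  ·
antipodal pairs: 4

count = 4; pairs: (0,3), (1,3), (2,4), (2,5)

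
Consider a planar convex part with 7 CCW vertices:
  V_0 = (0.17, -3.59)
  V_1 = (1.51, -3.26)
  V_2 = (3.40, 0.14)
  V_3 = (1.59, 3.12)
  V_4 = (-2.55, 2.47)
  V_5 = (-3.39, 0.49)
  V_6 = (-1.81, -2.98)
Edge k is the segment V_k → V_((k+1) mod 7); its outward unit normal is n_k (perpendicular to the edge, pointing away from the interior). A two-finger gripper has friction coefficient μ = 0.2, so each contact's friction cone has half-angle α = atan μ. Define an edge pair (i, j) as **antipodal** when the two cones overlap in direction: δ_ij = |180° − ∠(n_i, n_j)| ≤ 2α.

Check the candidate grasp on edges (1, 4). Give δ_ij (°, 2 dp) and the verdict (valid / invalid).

δ = 6.08°, valid

α = atan 0.2 = 11.31°;  2α = 22.62°
edge 1: e_1 = (+1.89, +3.40);  n_1 = (+0.8740, -0.4859)
edge 4: e_4 = (-0.84, -1.98);  n_4 = (-0.9206, +0.3905)
∠(n_1, n_4) = 173.92°
δ = |180° − 173.92°| = 6.08°
6.08° ≤ 2α = 22.62°  →  valid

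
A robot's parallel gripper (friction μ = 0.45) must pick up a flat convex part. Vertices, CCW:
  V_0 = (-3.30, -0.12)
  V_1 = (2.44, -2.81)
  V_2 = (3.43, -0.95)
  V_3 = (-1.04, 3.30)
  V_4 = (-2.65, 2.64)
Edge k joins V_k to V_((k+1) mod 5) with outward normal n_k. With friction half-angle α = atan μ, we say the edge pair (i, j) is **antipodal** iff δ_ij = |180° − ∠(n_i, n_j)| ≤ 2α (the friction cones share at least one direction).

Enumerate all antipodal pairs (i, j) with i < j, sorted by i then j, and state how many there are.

α = atan 0.45 = 24.23°;  2α = 48.46°
n_0 = (-0.4244, -0.9055)
n_1 = (+0.8827, -0.4698)
n_2 = (+0.6890, +0.7247)
n_3 = (-0.3793, +0.9253)
n_4 = (-0.9734, +0.2292)
  (0,1): δ = 92.91°  ·
  (0,2): δ = 18.45°  ✓
  (0,3): δ = 47.40°  ✓
  (0,4): δ = 101.86°  ·
  (1,2): δ = 105.53°  ·
  (1,3): δ = 39.68°  ✓
  (1,4): δ = 14.77°  ✓
  (2,3): δ = 114.15°  ·
  (2,4): δ = 59.70°  ·
  (3,4): δ = 125.54°  ·
antipodal pairs: 4

count = 4; pairs: (0,2), (0,3), (1,3), (1,4)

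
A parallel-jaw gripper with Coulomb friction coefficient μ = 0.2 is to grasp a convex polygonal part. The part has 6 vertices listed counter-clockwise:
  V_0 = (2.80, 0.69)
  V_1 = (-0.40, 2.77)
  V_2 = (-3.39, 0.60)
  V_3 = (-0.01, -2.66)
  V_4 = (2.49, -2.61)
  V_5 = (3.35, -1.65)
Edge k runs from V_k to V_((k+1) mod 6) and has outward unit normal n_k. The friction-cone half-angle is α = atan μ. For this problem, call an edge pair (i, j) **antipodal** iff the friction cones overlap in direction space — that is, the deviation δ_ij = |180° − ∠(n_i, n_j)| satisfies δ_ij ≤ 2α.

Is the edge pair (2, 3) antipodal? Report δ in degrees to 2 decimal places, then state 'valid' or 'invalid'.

δ = 134.89°, invalid

α = atan 0.2 = 11.31°;  2α = 22.62°
edge 2: e_2 = (+3.38, -3.26);  n_2 = (-0.6942, -0.7198)
edge 3: e_3 = (+2.50, +0.05);  n_3 = (+0.0200, -0.9998)
∠(n_2, n_3) = 45.11°
δ = |180° − 45.11°| = 134.89°
134.89° > 2α = 22.62°  →  invalid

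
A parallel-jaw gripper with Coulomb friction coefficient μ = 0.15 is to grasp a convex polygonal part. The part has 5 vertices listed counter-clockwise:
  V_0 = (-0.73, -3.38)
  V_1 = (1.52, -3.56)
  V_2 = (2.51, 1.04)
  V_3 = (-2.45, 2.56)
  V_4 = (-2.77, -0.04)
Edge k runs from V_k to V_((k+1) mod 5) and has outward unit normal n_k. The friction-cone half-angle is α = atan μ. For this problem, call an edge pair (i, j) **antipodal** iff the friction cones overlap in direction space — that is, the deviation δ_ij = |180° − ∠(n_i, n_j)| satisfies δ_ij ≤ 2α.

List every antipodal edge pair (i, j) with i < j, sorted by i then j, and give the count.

α = atan 0.15 = 8.53°;  2α = 17.06°
n_0 = (-0.0797, -0.9968)
n_1 = (+0.9776, -0.2104)
n_2 = (+0.2930, +0.9561)
n_3 = (-0.9925, +0.1222)
n_4 = (-0.8534, -0.5212)
  (0,1): δ = 97.57°  ·
  (0,2): δ = 12.46°  ✓
  (0,3): δ = 87.56°  ·
  (0,4): δ = 125.99°  ·
  (1,2): δ = 94.89°  ·
  (1,3): δ = 5.13°  ✓
  (1,4): δ = 43.56°  ·
  (2,3): δ = 79.98°  ·
  (2,4): δ = 41.55°  ·
  (3,4): δ = 141.57°  ·
antipodal pairs: 2

count = 2; pairs: (0,2), (1,3)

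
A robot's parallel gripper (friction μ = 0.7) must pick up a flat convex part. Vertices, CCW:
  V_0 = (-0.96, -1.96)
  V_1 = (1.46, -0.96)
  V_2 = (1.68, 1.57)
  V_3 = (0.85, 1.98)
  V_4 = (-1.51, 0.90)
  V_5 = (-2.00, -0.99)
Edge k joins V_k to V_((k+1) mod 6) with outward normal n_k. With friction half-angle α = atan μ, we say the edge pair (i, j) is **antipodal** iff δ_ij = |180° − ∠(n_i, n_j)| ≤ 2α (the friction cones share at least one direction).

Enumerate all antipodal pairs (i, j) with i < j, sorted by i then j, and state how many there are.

count = 8; pairs: (0,2), (0,3), (0,4), (1,3), (1,4), (1,5), (2,5), (3,5)

α = atan 0.7 = 34.99°;  2α = 69.98°
n_0 = (+0.3819, -0.9242)
n_1 = (+0.9962, -0.0866)
n_2 = (+0.4429, +0.8966)
n_3 = (-0.4161, +0.9093)
n_4 = (-0.9680, +0.2510)
n_5 = (-0.6821, -0.7313)
  (0,1): δ = 117.42°  ·
  (0,2): δ = 48.74°  ✓
  (0,3): δ = 2.14°  ✓
  (0,4): δ = 53.01°  ✓
  (0,5): δ = 114.54°  ·
  (1,2): δ = 111.32°  ·
  (1,3): δ = 60.44°  ✓
  (1,4): δ = 9.56°  ✓
  (1,5): δ = 51.96°  ✓
  (2,3): δ = 129.12°  ·
  (2,4): δ = 78.25°  ·
  (2,5): δ = 16.72°  ✓
  (3,4): δ = 129.12°  ·
  (3,5): δ = 67.60°  ✓
  (4,5): δ = 118.47°  ·
antipodal pairs: 8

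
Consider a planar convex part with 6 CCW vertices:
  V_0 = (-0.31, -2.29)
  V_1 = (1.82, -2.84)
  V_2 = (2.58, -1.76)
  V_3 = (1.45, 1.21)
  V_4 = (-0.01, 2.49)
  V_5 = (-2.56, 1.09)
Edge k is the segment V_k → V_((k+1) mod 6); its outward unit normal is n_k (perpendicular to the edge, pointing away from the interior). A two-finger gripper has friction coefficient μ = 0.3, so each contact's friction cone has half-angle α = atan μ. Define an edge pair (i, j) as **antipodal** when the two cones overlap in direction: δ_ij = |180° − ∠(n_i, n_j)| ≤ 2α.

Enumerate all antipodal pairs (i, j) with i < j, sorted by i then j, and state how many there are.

α = atan 0.3 = 16.70°;  2α = 33.40°
n_0 = (-0.2500, -0.9682)
n_1 = (+0.8178, -0.5755)
n_2 = (+0.9346, +0.3556)
n_3 = (+0.6592, +0.7519)
n_4 = (-0.4813, +0.8766)
n_5 = (-0.8324, -0.5541)
  (0,1): δ = 110.66°  ·
  (0,2): δ = 54.69°  ·
  (0,3): δ = 26.76°  ✓
  (0,4): δ = 43.25°  ·
  (0,5): δ = 138.13°  ·
  (1,2): δ = 124.04°  ·
  (1,3): δ = 96.11°  ·
  (1,4): δ = 26.10°  ✓
  (1,5): δ = 68.79°  ·
  (2,3): δ = 152.07°  ·
  (2,4): δ = 82.06°  ·
  (2,5): δ = 12.82°  ✓
  (3,4): δ = 109.99°  ·
  (3,5): δ = 15.11°  ✓
  (4,5): δ = 85.12°  ·
antipodal pairs: 4

count = 4; pairs: (0,3), (1,4), (2,5), (3,5)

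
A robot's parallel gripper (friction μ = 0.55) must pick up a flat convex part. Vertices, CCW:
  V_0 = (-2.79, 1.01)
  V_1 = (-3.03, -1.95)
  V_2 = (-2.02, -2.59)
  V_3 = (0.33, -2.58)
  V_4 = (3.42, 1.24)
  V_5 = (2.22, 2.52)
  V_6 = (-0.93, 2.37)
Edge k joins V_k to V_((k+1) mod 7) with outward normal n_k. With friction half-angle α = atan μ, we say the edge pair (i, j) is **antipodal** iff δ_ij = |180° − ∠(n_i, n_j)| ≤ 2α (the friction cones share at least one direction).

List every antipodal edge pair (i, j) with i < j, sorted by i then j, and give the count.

α = atan 0.55 = 28.81°;  2α = 57.62°
n_0 = (-0.9967, +0.0808)
n_1 = (-0.5353, -0.8447)
n_2 = (+0.0043, -1.0000)
n_3 = (+0.7775, -0.6289)
n_4 = (+0.7295, +0.6839)
n_5 = (-0.0476, +0.9989)
n_6 = (-0.5902, +0.8072)
  (0,1): δ = 117.73°  ·
  (0,2): δ = 85.12°  ·
  (0,3): δ = 34.33°  ✓
  (0,4): δ = 47.79°  ✓
  (0,5): δ = 97.36°  ·
  (0,6): δ = 130.81°  ·
  (1,2): δ = 147.40°  ·
  (1,3): δ = 96.61°  ·
  (1,4): δ = 14.49°  ✓
  (1,5): δ = 35.09°  ✓
  (1,6): δ = 68.53°  ·
  (2,3): δ = 129.21°  ·
  (2,4): δ = 47.09°  ✓
  (2,5): δ = 2.48°  ✓
  (2,6): δ = 35.93°  ✓
  (3,4): δ = 97.88°  ·
  (3,5): δ = 48.30°  ✓
  (3,6): δ = 14.86°  ✓
  (4,5): δ = 130.43°  ·
  (4,6): δ = 96.98°  ·
  (5,6): δ = 146.55°  ·
antipodal pairs: 9

count = 9; pairs: (0,3), (0,4), (1,4), (1,5), (2,4), (2,5), (2,6), (3,5), (3,6)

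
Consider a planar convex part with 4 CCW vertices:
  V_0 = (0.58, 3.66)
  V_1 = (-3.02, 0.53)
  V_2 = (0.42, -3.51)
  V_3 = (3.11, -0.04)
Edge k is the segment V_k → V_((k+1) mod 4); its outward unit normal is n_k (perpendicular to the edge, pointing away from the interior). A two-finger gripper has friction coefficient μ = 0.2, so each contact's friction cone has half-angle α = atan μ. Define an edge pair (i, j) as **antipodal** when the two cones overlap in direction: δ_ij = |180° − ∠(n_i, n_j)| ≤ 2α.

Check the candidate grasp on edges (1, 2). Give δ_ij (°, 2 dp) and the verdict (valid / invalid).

α = atan 0.2 = 11.31°;  2α = 22.62°
edge 1: e_1 = (+3.44, -4.04);  n_1 = (-0.7614, -0.6483)
edge 2: e_2 = (+2.69, +3.47);  n_2 = (+0.7903, -0.6127)
∠(n_1, n_2) = 101.80°
δ = |180° − 101.80°| = 78.20°
78.20° > 2α = 22.62°  →  invalid

δ = 78.20°, invalid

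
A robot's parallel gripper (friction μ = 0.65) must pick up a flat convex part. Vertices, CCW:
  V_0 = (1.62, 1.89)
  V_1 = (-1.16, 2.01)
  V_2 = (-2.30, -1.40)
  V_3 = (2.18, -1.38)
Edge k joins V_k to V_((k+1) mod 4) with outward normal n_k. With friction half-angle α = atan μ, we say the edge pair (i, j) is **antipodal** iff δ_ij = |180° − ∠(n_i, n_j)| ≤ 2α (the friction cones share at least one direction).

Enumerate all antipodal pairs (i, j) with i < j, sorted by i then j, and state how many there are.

α = atan 0.65 = 33.02°;  2α = 66.05°
n_0 = (+0.0431, +0.9991)
n_1 = (-0.9484, +0.3171)
n_2 = (+0.0045, -1.0000)
n_3 = (+0.9857, +0.1688)
  (0,1): δ = 106.01°  ·
  (0,2): δ = 2.73°  ✓
  (0,3): δ = 102.19°  ·
  (1,2): δ = 71.26°  ·
  (1,3): δ = 28.20°  ✓
  (2,3): δ = 80.54°  ·
antipodal pairs: 2

count = 2; pairs: (0,2), (1,3)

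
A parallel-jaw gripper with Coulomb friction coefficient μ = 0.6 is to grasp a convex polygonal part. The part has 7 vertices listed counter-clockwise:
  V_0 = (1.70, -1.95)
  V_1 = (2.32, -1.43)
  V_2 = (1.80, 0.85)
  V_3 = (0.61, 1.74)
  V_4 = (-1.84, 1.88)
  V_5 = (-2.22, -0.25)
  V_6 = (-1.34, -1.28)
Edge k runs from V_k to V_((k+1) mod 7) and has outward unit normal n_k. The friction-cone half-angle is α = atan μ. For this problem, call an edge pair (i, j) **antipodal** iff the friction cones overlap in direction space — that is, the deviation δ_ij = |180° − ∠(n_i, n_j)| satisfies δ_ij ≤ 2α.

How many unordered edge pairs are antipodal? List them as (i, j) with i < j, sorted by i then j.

α = atan 0.6 = 30.96°;  2α = 61.93°
n_0 = (+0.6426, -0.7662)
n_1 = (+0.9750, +0.2224)
n_2 = (+0.5989, +0.8008)
n_3 = (+0.0570, +0.9984)
n_4 = (-0.9845, +0.1756)
n_5 = (-0.7603, -0.6496)
n_6 = (-0.2152, -0.9766)
  (0,1): δ = 117.14°  ·
  (0,2): δ = 76.78°  ·
  (0,3): δ = 43.26°  ✓
  (0,4): δ = 39.90°  ✓
  (0,5): δ = 90.52°  ·
  (0,6): δ = 127.58°  ·
  (1,2): δ = 139.64°  ·
  (1,3): δ = 106.12°  ·
  (1,4): δ = 22.96°  ✓
  (1,5): δ = 27.66°  ✓
  (1,6): δ = 64.72°  ·
  (2,3): δ = 146.48°  ·
  (2,4): δ = 63.32°  ·
  (2,5): δ = 12.70°  ✓
  (2,6): δ = 24.36°  ✓
  (3,4): δ = 96.84°  ·
  (3,5): δ = 46.22°  ✓
  (3,6): δ = 9.16°  ✓
  (4,5): δ = 129.38°  ·
  (4,6): δ = 92.31°  ·
  (5,6): δ = 142.94°  ·
antipodal pairs: 8

count = 8; pairs: (0,3), (0,4), (1,4), (1,5), (2,5), (2,6), (3,5), (3,6)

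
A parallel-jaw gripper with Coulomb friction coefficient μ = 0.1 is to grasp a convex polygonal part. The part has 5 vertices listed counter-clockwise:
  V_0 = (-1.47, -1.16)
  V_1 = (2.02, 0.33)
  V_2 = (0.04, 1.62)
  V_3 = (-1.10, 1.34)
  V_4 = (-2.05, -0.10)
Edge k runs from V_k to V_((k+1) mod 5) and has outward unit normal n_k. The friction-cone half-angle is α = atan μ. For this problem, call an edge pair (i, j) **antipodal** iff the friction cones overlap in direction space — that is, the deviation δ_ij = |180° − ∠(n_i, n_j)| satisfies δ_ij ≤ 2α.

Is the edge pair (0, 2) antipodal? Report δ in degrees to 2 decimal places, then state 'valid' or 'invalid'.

δ = 9.32°, valid

α = atan 0.1 = 5.71°;  2α = 11.42°
edge 0: e_0 = (+3.49, +1.49);  n_0 = (+0.3926, -0.9197)
edge 2: e_2 = (-1.14, -0.28);  n_2 = (-0.2385, +0.9711)
∠(n_0, n_2) = 170.68°
δ = |180° − 170.68°| = 9.32°
9.32° ≤ 2α = 11.42°  →  valid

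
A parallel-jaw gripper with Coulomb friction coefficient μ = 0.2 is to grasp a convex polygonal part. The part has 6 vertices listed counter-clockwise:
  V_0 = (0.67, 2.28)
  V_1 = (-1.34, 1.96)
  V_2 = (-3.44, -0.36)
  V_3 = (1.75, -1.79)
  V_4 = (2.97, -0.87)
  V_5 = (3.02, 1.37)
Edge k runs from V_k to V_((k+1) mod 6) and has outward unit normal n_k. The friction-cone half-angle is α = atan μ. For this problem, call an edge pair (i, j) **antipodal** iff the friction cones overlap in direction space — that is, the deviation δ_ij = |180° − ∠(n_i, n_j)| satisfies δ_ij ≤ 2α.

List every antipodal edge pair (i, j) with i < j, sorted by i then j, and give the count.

count = 2; pairs: (1,3), (2,5)

α = atan 0.2 = 11.31°;  2α = 22.62°
n_0 = (-0.1572, +0.9876)
n_1 = (-0.7414, +0.6711)
n_2 = (-0.2656, -0.9641)
n_3 = (+0.6021, -0.7984)
n_4 = (+0.9998, -0.0223)
n_5 = (+0.3611, +0.9325)
  (0,1): δ = 141.20°  ·
  (0,2): δ = 24.45°  ·
  (0,3): δ = 27.97°  ·
  (0,4): δ = 79.68°  ·
  (0,5): δ = 149.79°  ·
  (1,2): δ = 63.25°  ·
  (1,3): δ = 10.83°  ✓
  (1,4): δ = 40.87°  ·
  (1,5): δ = 110.98°  ·
  (2,3): δ = 127.58°  ·
  (2,4): δ = 75.87°  ·
  (2,5): δ = 5.76°  ✓
  (3,4): δ = 128.30°  ·
  (3,5): δ = 58.19°  ·
  (4,5): δ = 109.89°  ·
antipodal pairs: 2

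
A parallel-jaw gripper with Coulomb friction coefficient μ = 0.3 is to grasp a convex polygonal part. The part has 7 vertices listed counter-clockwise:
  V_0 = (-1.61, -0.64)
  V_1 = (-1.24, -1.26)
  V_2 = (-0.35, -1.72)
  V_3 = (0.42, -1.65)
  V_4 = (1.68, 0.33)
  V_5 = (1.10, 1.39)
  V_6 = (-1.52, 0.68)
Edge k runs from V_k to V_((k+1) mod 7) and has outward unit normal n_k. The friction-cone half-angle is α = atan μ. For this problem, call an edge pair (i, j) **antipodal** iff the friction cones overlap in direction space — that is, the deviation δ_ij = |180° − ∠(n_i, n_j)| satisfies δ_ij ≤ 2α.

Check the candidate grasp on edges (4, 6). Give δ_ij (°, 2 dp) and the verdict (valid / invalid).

δ = 32.59°, valid

α = atan 0.3 = 16.70°;  2α = 33.40°
edge 4: e_4 = (-0.58, +1.06);  n_4 = (+0.8773, +0.4800)
edge 6: e_6 = (-0.09, -1.32);  n_6 = (-0.9977, +0.0680)
∠(n_4, n_6) = 147.41°
δ = |180° − 147.41°| = 32.59°
32.59° ≤ 2α = 33.40°  →  valid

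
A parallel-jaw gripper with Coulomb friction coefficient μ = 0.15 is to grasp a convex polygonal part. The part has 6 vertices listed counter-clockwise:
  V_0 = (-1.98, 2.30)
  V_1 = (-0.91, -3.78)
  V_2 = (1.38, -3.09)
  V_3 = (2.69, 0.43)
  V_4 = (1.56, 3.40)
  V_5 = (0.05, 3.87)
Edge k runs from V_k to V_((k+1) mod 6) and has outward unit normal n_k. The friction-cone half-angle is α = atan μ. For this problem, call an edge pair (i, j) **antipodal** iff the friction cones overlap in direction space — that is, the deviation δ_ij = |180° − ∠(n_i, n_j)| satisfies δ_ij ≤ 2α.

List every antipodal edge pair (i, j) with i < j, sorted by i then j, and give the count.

count = 1; pairs: (0,3)

α = atan 0.15 = 8.53°;  2α = 17.06°
n_0 = (-0.9849, -0.1733)
n_1 = (+0.2885, -0.9575)
n_2 = (+0.9372, -0.3488)
n_3 = (+0.9346, +0.3556)
n_4 = (+0.2972, +0.9548)
n_5 = (-0.6118, +0.7910)
  (0,1): δ = 83.21°  ·
  (0,2): δ = 30.39°  ·
  (0,3): δ = 10.85°  ✓
  (0,4): δ = 62.73°  ·
  (0,5): δ = 117.74°  ·
  (1,2): δ = 127.18°  ·
  (1,3): δ = 85.94°  ·
  (1,4): δ = 34.06°  ·
  (1,5): δ = 20.95°  ·
  (2,3): δ = 138.76°  ·
  (2,4): δ = 86.88°  ·
  (2,5): δ = 31.87°  ·
  (3,4): δ = 128.12°  ·
  (3,5): δ = 73.11°  ·
  (4,5): δ = 124.99°  ·
antipodal pairs: 1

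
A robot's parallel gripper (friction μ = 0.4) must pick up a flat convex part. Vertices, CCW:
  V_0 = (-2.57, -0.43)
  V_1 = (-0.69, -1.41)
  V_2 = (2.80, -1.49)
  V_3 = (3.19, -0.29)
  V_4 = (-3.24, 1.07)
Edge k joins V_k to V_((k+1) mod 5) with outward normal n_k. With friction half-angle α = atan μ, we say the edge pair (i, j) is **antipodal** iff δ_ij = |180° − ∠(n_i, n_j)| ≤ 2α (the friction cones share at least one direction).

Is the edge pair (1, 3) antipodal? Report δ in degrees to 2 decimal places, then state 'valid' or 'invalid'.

δ = 10.63°, valid

α = atan 0.4 = 21.80°;  2α = 43.60°
edge 1: e_1 = (+3.49, -0.08);  n_1 = (-0.0229, -0.9997)
edge 3: e_3 = (-6.43, +1.36);  n_3 = (+0.2069, +0.9784)
∠(n_1, n_3) = 169.37°
δ = |180° − 169.37°| = 10.63°
10.63° ≤ 2α = 43.60°  →  valid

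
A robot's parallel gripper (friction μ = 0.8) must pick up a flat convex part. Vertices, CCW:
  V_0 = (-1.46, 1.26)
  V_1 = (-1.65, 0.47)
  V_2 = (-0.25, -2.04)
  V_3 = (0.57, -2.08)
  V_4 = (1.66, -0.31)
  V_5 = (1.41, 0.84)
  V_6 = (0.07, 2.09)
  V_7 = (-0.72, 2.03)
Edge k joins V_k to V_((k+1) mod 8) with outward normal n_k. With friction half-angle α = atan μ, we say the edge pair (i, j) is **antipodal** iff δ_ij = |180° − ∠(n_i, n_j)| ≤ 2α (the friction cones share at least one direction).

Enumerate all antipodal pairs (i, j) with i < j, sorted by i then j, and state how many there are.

α = atan 0.8 = 38.66°;  2α = 77.32°
n_0 = (-0.9723, +0.2338)
n_1 = (-0.8733, -0.4871)
n_2 = (-0.0487, -0.9988)
n_3 = (+0.8515, -0.5244)
n_4 = (+0.9772, +0.2124)
n_5 = (+0.6821, +0.7312)
n_6 = (-0.0757, +0.9971)
n_7 = (-0.7210, +0.6929)
  (0,1): δ = 137.33°  ·
  (0,2): δ = 79.27°  ·
  (0,3): δ = 18.10°  ✓
  (0,4): δ = 25.79°  ✓
  (0,5): δ = 60.51°  ✓
  (0,6): δ = 107.87°  ·
  (0,7): δ = 149.66°  ·
  (1,2): δ = 121.94°  ·
  (1,3): δ = 60.78°  ✓
  (1,4): δ = 16.89°  ✓
  (1,5): δ = 17.84°  ✓
  (1,6): δ = 65.19°  ✓
  (1,7): δ = 106.99°  ·
  (2,3): δ = 118.83°  ·
  (2,4): δ = 74.94°  ✓
  (2,5): δ = 40.22°  ✓
  (2,6): δ = 7.14°  ✓
  (2,7): δ = 48.93°  ✓
  (3,4): δ = 136.11°  ·
  (3,5): δ = 101.38°  ·
  (3,6): δ = 54.03°  ✓
  (3,7): δ = 12.24°  ✓
  (4,5): δ = 145.27°  ·
  (4,6): δ = 97.92°  ·
  (4,7): δ = 56.13°  ✓
  (5,6): δ = 132.65°  ·
  (5,7): δ = 90.85°  ·
  (6,7): δ = 138.21°  ·
antipodal pairs: 14

count = 14; pairs: (0,3), (0,4), (0,5), (1,3), (1,4), (1,5), (1,6), (2,4), (2,5), (2,6), (2,7), (3,6), (3,7), (4,7)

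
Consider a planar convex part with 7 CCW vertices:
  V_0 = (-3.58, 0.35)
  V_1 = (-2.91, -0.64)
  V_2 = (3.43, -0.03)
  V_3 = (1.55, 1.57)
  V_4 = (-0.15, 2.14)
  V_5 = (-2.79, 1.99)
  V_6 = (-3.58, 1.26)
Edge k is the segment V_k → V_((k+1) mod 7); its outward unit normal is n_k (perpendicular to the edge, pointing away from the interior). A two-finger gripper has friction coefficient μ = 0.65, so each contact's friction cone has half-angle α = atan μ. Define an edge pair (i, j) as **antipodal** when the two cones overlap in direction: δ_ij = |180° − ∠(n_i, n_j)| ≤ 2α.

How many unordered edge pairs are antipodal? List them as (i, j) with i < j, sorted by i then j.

α = atan 0.65 = 33.02°;  2α = 66.05°
n_0 = (-0.8282, -0.5605)
n_1 = (+0.0958, -0.9954)
n_2 = (+0.6481, +0.7615)
n_3 = (+0.3179, +0.9481)
n_4 = (-0.0567, +0.9984)
n_5 = (-0.6787, +0.7344)
n_6 = (-1.0000, -0.0000)
  (0,1): δ = 118.59°  ·
  (0,2): δ = 15.51°  ✓
  (0,3): δ = 37.38°  ✓
  (0,4): δ = 59.16°  ✓
  (0,5): δ = 98.65°  ·
  (0,6): δ = 145.91°  ·
  (1,2): δ = 45.90°  ✓
  (1,3): δ = 24.03°  ✓
  (1,4): δ = 2.24°  ✓
  (1,5): δ = 37.24°  ✓
  (1,6): δ = 84.50°  ·
  (2,3): δ = 158.14°  ·
  (2,4): δ = 136.35°  ·
  (2,5): δ = 96.86°  ·
  (2,6): δ = 49.60°  ✓
  (3,4): δ = 158.21°  ·
  (3,5): δ = 118.72°  ·
  (3,6): δ = 71.46°  ·
  (4,5): δ = 140.51°  ·
  (4,6): δ = 93.25°  ·
  (5,6): δ = 132.74°  ·
antipodal pairs: 8

count = 8; pairs: (0,2), (0,3), (0,4), (1,2), (1,3), (1,4), (1,5), (2,6)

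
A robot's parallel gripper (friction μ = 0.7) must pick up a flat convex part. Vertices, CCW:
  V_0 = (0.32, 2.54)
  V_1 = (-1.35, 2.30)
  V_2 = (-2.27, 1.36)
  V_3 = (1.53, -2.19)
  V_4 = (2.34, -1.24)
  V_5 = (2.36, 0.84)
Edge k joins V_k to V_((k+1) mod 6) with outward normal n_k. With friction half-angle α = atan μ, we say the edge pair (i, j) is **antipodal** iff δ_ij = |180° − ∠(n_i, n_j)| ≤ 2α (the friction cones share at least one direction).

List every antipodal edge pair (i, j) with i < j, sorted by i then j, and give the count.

count = 6; pairs: (0,2), (0,3), (1,3), (1,4), (2,4), (2,5)

α = atan 0.7 = 34.99°;  2α = 69.98°
n_0 = (-0.1423, +0.9898)
n_1 = (-0.7147, +0.6995)
n_2 = (-0.6827, -0.7307)
n_3 = (+0.7610, -0.6488)
n_4 = (+1.0000, -0.0096)
n_5 = (+0.6402, +0.7682)
  (0,1): δ = 142.56°  ·
  (0,2): δ = 51.23°  ✓
  (0,3): δ = 41.37°  ✓
  (0,4): δ = 81.27°  ·
  (0,5): δ = 132.02°  ·
  (1,2): δ = 88.67°  ·
  (1,3): δ = 3.93°  ✓
  (1,4): δ = 43.83°  ✓
  (1,5): δ = 94.58°  ·
  (2,3): δ = 87.40°  ·
  (2,4): δ = 47.50°  ✓
  (2,5): δ = 3.25°  ✓
  (3,4): δ = 140.10°  ·
  (3,5): δ = 89.35°  ·
  (4,5): δ = 129.25°  ·
antipodal pairs: 6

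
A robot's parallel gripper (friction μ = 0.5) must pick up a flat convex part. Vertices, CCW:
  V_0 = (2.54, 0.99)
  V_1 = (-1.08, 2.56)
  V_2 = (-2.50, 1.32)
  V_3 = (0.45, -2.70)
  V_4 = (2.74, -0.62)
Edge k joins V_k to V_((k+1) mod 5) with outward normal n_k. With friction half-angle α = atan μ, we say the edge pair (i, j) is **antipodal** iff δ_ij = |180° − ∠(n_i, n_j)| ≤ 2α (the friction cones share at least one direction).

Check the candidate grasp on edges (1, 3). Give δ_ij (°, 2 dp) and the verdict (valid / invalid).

α = atan 0.5 = 26.57°;  2α = 53.13°
edge 1: e_1 = (-1.42, -1.24);  n_1 = (-0.6578, +0.7532)
edge 3: e_3 = (+2.29, +2.08);  n_3 = (+0.6724, -0.7402)
∠(n_1, n_3) = 178.88°
δ = |180° − 178.88°| = 1.12°
1.12° ≤ 2α = 53.13°  →  valid

δ = 1.12°, valid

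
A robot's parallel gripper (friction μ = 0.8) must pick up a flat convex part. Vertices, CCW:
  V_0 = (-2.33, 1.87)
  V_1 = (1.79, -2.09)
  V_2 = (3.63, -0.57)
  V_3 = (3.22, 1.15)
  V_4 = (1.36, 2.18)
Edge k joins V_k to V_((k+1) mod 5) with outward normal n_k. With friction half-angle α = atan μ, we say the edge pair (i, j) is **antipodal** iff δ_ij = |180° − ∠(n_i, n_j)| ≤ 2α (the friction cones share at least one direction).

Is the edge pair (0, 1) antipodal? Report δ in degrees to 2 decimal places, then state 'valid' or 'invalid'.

δ = 96.57°, invalid

α = atan 0.8 = 38.66°;  2α = 77.32°
edge 0: e_0 = (+4.12, -3.96);  n_0 = (-0.6930, -0.7210)
edge 1: e_1 = (+1.84, +1.52);  n_1 = (+0.6369, -0.7710)
∠(n_0, n_1) = 83.43°
δ = |180° − 83.43°| = 96.57°
96.57° > 2α = 77.32°  →  invalid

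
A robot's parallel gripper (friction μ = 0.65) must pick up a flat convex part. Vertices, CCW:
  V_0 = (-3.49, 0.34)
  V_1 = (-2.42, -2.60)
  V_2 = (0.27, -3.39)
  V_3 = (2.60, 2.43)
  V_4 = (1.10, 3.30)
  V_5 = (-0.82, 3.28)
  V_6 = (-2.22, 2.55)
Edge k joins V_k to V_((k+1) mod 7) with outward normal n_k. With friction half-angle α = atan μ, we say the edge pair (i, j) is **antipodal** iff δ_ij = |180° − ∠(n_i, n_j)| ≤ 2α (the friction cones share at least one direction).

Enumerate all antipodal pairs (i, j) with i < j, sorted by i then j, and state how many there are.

α = atan 0.65 = 33.02°;  2α = 66.05°
n_0 = (-0.9397, -0.3420)
n_1 = (-0.2818, -0.9595)
n_2 = (+0.9284, -0.3717)
n_3 = (+0.5017, +0.8650)
n_4 = (-0.0104, +0.9999)
n_5 = (-0.4623, +0.8867)
n_6 = (-0.8670, +0.4982)
  (0,1): δ = 126.37°  ·
  (0,2): δ = 41.82°  ✓
  (0,3): δ = 39.89°  ✓
  (0,4): δ = 70.60°  ·
  (0,5): δ = 97.54°  ·
  (0,6): δ = 130.12°  ·
  (1,2): δ = 95.45°  ·
  (1,3): δ = 13.75°  ✓
  (1,4): δ = 16.96°  ✓
  (1,5): δ = 43.91°  ✓
  (1,6): δ = 76.48°  ·
  (2,3): δ = 98.30°  ·
  (2,4): δ = 67.58°  ·
  (2,5): δ = 40.64°  ✓
  (2,6): δ = 8.07°  ✓
  (3,4): δ = 149.29°  ·
  (3,5): δ = 122.35°  ·
  (3,6): δ = 89.77°  ·
  (4,5): δ = 153.06°  ·
  (4,6): δ = 120.48°  ·
  (5,6): δ = 147.42°  ·
antipodal pairs: 7

count = 7; pairs: (0,2), (0,3), (1,3), (1,4), (1,5), (2,5), (2,6)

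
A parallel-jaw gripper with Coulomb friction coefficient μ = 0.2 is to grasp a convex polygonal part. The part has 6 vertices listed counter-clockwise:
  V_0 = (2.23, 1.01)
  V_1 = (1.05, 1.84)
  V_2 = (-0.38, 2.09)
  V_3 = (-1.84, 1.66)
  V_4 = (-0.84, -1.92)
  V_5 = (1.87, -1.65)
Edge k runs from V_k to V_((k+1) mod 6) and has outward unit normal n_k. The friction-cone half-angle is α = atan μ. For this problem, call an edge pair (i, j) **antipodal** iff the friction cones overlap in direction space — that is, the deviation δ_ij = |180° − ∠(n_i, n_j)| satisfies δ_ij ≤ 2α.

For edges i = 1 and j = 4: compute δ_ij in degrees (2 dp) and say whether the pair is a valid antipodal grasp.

δ = 15.61°, valid

α = atan 0.2 = 11.31°;  2α = 22.62°
edge 1: e_1 = (-1.43, +0.25);  n_1 = (+0.1722, +0.9851)
edge 4: e_4 = (+2.71, +0.27);  n_4 = (+0.0991, -0.9951)
∠(n_1, n_4) = 164.39°
δ = |180° − 164.39°| = 15.61°
15.61° ≤ 2α = 22.62°  →  valid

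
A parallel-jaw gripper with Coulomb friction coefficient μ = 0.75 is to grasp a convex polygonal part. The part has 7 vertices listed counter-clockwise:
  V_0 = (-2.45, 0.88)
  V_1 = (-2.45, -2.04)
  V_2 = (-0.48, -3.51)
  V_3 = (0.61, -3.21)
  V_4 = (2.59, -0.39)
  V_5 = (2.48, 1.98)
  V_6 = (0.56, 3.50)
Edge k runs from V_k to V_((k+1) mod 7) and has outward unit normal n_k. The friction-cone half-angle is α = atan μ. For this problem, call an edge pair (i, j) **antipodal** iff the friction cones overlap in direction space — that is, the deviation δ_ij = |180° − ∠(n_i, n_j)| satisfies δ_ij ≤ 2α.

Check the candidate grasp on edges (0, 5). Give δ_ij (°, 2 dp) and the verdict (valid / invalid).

α = atan 0.75 = 36.87°;  2α = 73.74°
edge 0: e_0 = (+0.00, -2.92);  n_0 = (-1.0000, -0.0000)
edge 5: e_5 = (-1.92, +1.52);  n_5 = (+0.6207, +0.7840)
∠(n_0, n_5) = 128.37°
δ = |180° − 128.37°| = 51.63°
51.63° ≤ 2α = 73.74°  →  valid

δ = 51.63°, valid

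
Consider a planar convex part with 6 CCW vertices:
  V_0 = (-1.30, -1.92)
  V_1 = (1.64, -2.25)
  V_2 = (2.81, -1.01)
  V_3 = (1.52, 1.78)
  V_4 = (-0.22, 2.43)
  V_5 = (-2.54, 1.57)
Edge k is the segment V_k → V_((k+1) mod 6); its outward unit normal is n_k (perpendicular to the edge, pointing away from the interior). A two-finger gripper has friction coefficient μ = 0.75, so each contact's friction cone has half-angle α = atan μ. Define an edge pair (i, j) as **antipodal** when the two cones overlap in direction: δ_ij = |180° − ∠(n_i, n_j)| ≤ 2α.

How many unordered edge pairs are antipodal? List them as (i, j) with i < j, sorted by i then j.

α = atan 0.75 = 36.87°;  2α = 73.74°
n_0 = (-0.1115, -0.9938)
n_1 = (+0.7273, -0.6863)
n_2 = (+0.9077, +0.4197)
n_3 = (+0.3499, +0.9368)
n_4 = (-0.3476, +0.9377)
n_5 = (-0.9423, -0.3348)
  (0,1): δ = 126.93°  ·
  (0,2): δ = 58.78°  ✓
  (0,3): δ = 14.08°  ✓
  (0,4): δ = 26.74°  ✓
  (0,5): δ = 115.96°  ·
  (1,2): δ = 111.85°  ·
  (1,3): δ = 67.15°  ✓
  (1,4): δ = 26.32°  ✓
  (1,5): δ = 62.90°  ✓
  (2,3): δ = 135.30°  ·
  (2,4): δ = 94.47°  ·
  (2,5): δ = 5.25°  ✓
  (3,4): δ = 139.18°  ·
  (3,5): δ = 49.96°  ✓
  (4,5): δ = 90.78°  ·
antipodal pairs: 8

count = 8; pairs: (0,2), (0,3), (0,4), (1,3), (1,4), (1,5), (2,5), (3,5)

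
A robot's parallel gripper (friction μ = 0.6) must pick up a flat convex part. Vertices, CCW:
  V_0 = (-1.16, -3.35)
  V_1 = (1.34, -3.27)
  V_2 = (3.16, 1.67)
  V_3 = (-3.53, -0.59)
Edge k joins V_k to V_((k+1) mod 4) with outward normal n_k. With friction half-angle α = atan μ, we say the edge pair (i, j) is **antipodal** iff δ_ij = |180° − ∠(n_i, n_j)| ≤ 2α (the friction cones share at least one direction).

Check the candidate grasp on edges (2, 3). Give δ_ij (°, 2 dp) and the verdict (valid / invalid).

δ = 68.01°, invalid

α = atan 0.6 = 30.96°;  2α = 61.93°
edge 2: e_2 = (-6.69, -2.26);  n_2 = (-0.3200, +0.9474)
edge 3: e_3 = (+2.37, -2.76);  n_3 = (-0.7587, -0.6515)
∠(n_2, n_3) = 111.99°
δ = |180° − 111.99°| = 68.01°
68.01° > 2α = 61.93°  →  invalid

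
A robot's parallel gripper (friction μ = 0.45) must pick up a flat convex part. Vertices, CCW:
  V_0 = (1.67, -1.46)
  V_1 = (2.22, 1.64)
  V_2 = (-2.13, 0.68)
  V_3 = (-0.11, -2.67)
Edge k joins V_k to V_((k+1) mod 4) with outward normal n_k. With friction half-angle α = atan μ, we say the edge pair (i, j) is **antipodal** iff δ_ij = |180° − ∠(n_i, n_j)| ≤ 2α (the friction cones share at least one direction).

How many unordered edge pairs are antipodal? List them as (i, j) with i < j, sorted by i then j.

count = 2; pairs: (0,2), (1,3)

α = atan 0.45 = 24.23°;  2α = 48.46°
n_0 = (+0.9846, -0.1747)
n_1 = (-0.2155, +0.9765)
n_2 = (-0.8564, -0.5164)
n_3 = (+0.5622, -0.8270)
  (0,1): δ = 67.49°  ·
  (0,2): δ = 41.15°  ✓
  (0,3): δ = 134.27°  ·
  (1,2): δ = 71.36°  ·
  (1,3): δ = 21.76°  ✓
  (2,3): δ = 86.88°  ·
antipodal pairs: 2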